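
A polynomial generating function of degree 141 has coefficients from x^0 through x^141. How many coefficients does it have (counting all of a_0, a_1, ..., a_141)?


A polynomial of degree 141 takes the form a_0 + a_1 x + ... + a_141 x^141.
The number of coefficients is 141 + 1 = 142.

142


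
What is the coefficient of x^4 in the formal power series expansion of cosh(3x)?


The Maclaurin series is cosh(t) = sum_{m>=0} t^(2m) / (2m)!, so substituting t = 3x, only even powers of x are nonzero, with coefficient of x^(2m) equal to 3^(2m) / (2m)!.
For x^4 the coefficient is 3^4/4! = 81/24 = 27/8.

27/8


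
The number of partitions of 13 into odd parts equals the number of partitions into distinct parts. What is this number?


Computing partitions of 13 into odd parts (1, 3, 5, ...):
Using the generating function prod_{k>=0} 1/(1-x^(2k+1)),
the count is 18

18


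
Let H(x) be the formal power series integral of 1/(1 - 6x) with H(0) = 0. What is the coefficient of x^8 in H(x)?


1/(1 - 6x) = sum_{k>=0} 6^k x^k. Integrating termwise with H(0) = 0:
H(x) = sum_{k>=0} 6^k x^(k+1) / (k+1) = sum_{m>=1} 6^(m-1) x^m / m.
For m = 8: 6^7/8 = 279936/8 = 34992.

34992


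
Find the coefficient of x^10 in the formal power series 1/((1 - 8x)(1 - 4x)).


By partial fractions or Cauchy convolution:
The coefficient equals sum_{k=0}^{10} 8^k * 4^(10-k).
= 2146435072

2146435072


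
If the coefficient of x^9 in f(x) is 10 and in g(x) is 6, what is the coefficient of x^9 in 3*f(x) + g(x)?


Scalar multiplication scales coefficients: 3 * 10 = 30.
Then add the g coefficient: 30 + 6
= 36

36


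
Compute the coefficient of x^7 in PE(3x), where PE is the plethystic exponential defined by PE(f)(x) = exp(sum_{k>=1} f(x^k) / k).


With f(x) = 3x, the exponent is sum_{k>=1} 3 x^k / k = 3 * (-ln(1 - x)). Exponentiating:
PE(3x) = exp(-3 ln(1 - x)) = 1/(1 - x)^3.
By the negative binomial expansion, [x^n] 1/(1 - x)^3 = C(n + 2, 2).
For n = 7: C(9, 2) = 36.

36


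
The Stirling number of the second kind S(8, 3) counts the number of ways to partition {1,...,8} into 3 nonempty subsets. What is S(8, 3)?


Using the explicit formula S(n,k) = (1/k!) sum_{j=0}^{k} (-1)^(k-j) C(k,j) j^n:
S(8, 3) = 966
Equivalently, S(n,k) is n! times the coefficient of x^n in the EGF (e^x - 1)^k / k!.

966


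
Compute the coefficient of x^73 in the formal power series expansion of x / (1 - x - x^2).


Let f(x) = sum_{k>=0} a_k x^k. Multiplying f(x) * (1 - x - x^2) = x and matching coefficients gives a_0 = 0, a_1 = 1, and a_k = a_{k-1} + a_{k-2} for k >= 2. These are the Fibonacci numbers F_k.
Iterating from F_0 = 0, F_1 = 1:
F_0=0, F_1=1, F_2=1, F_3=2, F_4=3, F_5=5, F_6=8, F_7=13, F_8=21, F_9=34, ...
F_73 = 806515533049393.

806515533049393


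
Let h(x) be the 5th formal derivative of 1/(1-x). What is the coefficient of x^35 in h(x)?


Differentiating 5 times: d^5/dx^5 [1/(1-x)] = 5!/(1-x)^6.
The expansion 1/(1-x)^6 = sum_{k>=0} C(k+5, 5) x^k, so the coefficient of x^n in 5!/(1-x)^6 is 5! * C(n+5, 5).
For n = 35: 120 * C(40, 5) = 120 * 658008 = 78960960

78960960


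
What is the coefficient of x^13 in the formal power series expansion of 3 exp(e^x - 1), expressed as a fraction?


exp(e^x - 1) is the exponential generating function for the Bell numbers Bell_k: exp(e^x - 1) = sum_{k>=0} Bell_k x^k / k!.
So the coefficient of x^13 in 3 exp(e^x - 1) is 3 Bell_13 / 13!.
Computing: Bell_13 = 27644437 and 13! = 6227020800, giving
3 * 27644437/6227020800 = 27644437/2075673600.

27644437/2075673600


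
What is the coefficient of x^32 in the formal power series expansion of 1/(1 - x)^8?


The negative binomial / multiset identity is
1/(1 - x)^r = sum_{k>=0} C(k + r - 1, r - 1) x^k.
Here r = 8 and k = 32, so the coefficient is
C(32 + 7, 7) = C(39, 7)
= 15380937

15380937


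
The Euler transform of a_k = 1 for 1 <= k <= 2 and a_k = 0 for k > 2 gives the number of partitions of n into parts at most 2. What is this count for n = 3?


Partitions of 3 into parts at most 2:
Using generating function (1-x)^(-1)(1-x^2)^(-1),
the coefficient of x^3 = 2

2


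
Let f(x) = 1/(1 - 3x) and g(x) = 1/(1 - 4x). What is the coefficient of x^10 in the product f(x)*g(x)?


The coefficient of x^n in f*g is the Cauchy product: sum_{k=0}^{n} a^k * b^(n-k).
With a=3, b=4, n=10:
sum_{k=0}^{10} 3^k * 4^(10-k)
= 4017157

4017157


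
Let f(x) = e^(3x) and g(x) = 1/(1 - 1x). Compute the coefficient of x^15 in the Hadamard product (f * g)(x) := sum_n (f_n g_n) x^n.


Expanding: f_k = 3^k/k! (from e^(3x)) and g_k = 1^k (from 1/(1 - 1x)). So the Hadamard coefficient (f * g)_k = 3^k 1^k / k! = (3)^k / k!.
For k = 15: 3^15/15! = 14348907/1307674368000 = 19683/1793792000.

19683/1793792000


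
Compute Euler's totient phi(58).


phi(n) counts integers in [1, n] coprime to n. Using the multiplicative formula phi(n) = n * prod_{p | n} (1 - 1/p):
58 = 2 * 29, so
phi(58) = 58 * (1 - 1/2) * (1 - 1/29) = 28.

28


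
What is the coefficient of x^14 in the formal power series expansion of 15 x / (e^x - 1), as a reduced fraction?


The exponential generating function for Bernoulli numbers is
x / (e^x - 1) = sum_{k>=0} B_k x^k / k!.
So the coefficient of x^14 in 15 x / (e^x - 1) is 15 B_14 / 14!.
Computing: B_14 = 7/6, 14! = 87178291200, giving
15 * 7/6 / 87178291200 = 1/4981616640.

1/4981616640


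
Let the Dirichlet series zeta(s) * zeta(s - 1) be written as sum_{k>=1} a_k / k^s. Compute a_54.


Convolution gives a_k = sum_{d | k} d * 1 = sum_{d | k} d = sigma(k), the sum of positive divisors of k.
For k = 54, the divisors are 1, 2, 3, 6, 9, 18, 27, 54, so
sigma(54) = 1 + 2 + 3 + 6 + 9 + 18 + 27 + 54 = 120.

120


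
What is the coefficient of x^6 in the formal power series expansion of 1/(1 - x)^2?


The expansion 1/(1 - x)^r = sum_{k>=0} C(k + r - 1, r - 1) x^k follows from the multiset / negative-binomial theorem (or from repeated differentiation of the geometric series).
For r = 2 and k = 6:
C(7, 1) = 5040 / (1 * 720) = 7.

7


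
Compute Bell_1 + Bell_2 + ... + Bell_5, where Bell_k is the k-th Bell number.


Recall Bell_k counts set partitions of a k-set (with Bell_0 = 1 by convention).
Bell_1 through Bell_5: 1, 2, 5, 15, 52
Sum = 1 + 2 + 5 + 15 + 52 = 75.

75


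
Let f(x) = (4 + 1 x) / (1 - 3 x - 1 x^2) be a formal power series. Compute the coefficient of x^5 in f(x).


Write f(x) = sum_{k>=0} a_k x^k. Multiplying both sides by 1 - 3 x - 1 x^2 gives
(1 - 3 x - 1 x^2) sum_{k>=0} a_k x^k = 4 + 1 x.
Matching coefficients:
 x^0: a_0 = 4
 x^1: a_1 - 3 a_0 = 1  =>  a_1 = 3*4 + 1 = 13
 x^k (k >= 2): a_k = 3 a_{k-1} + 1 a_{k-2}.
Iterating: a_2 = 43, a_3 = 142, a_4 = 469, a_5 = 1549.
So the coefficient of x^5 is 1549.

1549


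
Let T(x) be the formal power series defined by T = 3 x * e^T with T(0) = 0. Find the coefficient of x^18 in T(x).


Apply the Lagrange inversion formula: if T = 3 x * phi(T) with phi(t) = e^t, then
[x^n] T = 3^n * (1/n) [t^(n-1)] phi(t)^n = 3^n * (1/n) [t^(n-1)] e^(n t) = 3^n * (1/n) * n^(n-1) / (n-1)! = 3^n * n^(n-1) / n!.
When c = 1 this is the Cayley count of rooted labeled trees on n vertices, divided by n!.
For n = 18: 3^18 * 18^17 / 18! = 387420489 * 2185911559738696531968/6402373705728000 = 1969541804367222465762/14889875.

1969541804367222465762/14889875


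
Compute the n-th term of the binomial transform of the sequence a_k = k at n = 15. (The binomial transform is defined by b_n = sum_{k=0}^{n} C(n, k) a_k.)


With a_k = k, b_n = sum_{k=0}^{n} C(n, k) k. Using k * C(n, k) = n * C(n-1, k-1) gives b_n = n * sum_{k>=1} C(n-1, k-1) = n * 2^(n-1).
For n = 15: 15 * 2^14 = 15 * 16384 = 245760.

245760


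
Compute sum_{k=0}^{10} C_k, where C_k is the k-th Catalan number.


C_0 through C_10: 1, 1, 2, 5, 14, 42, 132, 429, 1430, 4862, 16796
Sum = 1 + 1 + 2 + 5 + 14 + 42 + 132 + 429 + 1430 + 4862 + 16796
= 23714

23714


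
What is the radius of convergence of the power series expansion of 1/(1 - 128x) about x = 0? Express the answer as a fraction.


Expanding 1/(1 - 128x) = sum_{k>=0} 128^k x^k, the series converges when |128x| < 1, i.e., |x| < 1/128.
So the radius of convergence is 1/128 = 1/128.

1/128


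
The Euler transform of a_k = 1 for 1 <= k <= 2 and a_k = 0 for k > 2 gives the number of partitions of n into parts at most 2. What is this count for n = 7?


Partitions of 7 into parts at most 2:
Using generating function (1-x)^(-1)(1-x^2)^(-1),
the coefficient of x^7 = 4

4


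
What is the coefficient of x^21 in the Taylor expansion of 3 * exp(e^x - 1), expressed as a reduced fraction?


exp(e^x - 1) = sum_{k>=0} Bell_k x^k / k!, where Bell_k is the k-th Bell number.
So the coefficient of x^21 is 3 * Bell_21 / 21!.
Computing: Bell_21 = 474869816156751 and 21! = 51090942171709440000, giving
3 * 474869816156751/51090942171709440000 = 158289938718917/5676771352412160000.

158289938718917/5676771352412160000


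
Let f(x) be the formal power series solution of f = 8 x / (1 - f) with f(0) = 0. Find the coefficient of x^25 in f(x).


Apply Lagrange inversion: f = 8 x * phi(f) with phi(t) = 1/(1 - t), so
[x^n] f = 8^n * (1/n) [t^(n-1)] phi(t)^n = 8^n * (1/n) [t^(n-1)] (1 - t)^(-n) = 8^n * (1/n) C(2n - 2, n - 1) = 8^n * C_{n-1}.
For n = 25: C_24 = C(48, 24) / 25 = 32247603683100/25 = 1289904147324.
With the 8^25 = 37778931862957161709568 factor, the coefficient is 37778931862957161709568 * 1289904147324 = 48731200891499252496119493172396032.

48731200891499252496119493172396032


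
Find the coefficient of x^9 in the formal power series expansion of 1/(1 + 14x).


Write 1/(1 + c x) = 1/(1 - (-c) x) and apply the geometric-series identity
1/(1 - y) = sum_{k>=0} y^k to get 1/(1 + c x) = sum_{k>=0} (-c)^k x^k.
So the coefficient of x^k is (-c)^k = (-1)^k * c^k.
Here c = 14 and k = 9:
(-14)^9 = -1 * 20661046784 = -20661046784

-20661046784


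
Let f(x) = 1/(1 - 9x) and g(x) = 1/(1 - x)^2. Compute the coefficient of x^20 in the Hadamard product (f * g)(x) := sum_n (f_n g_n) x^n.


f has coefficients f_k = 9^k. For g = 1/(1 - x)^2 the coefficient is g_k = C(k + 1, 1) = k + 1. The Hadamard coefficient is (f * g)_k = 9^k * (k + 1).
For k = 20: 9^20 * 21 = 12157665459056928801 * 21 = 255310974640195504821.

255310974640195504821


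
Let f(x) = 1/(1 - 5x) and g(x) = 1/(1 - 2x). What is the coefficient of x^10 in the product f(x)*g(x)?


The coefficient of x^n in f*g is the Cauchy product: sum_{k=0}^{n} a^k * b^(n-k).
With a=5, b=2, n=10:
sum_{k=0}^{10} 5^k * 2^(10-k)
= 16275359

16275359


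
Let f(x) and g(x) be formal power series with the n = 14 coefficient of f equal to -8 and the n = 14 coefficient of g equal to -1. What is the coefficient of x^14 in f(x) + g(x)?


Addition of formal power series is termwise.
The coefficient of x^14 in f + g = -8 + -1
= -9

-9


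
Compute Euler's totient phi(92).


phi(n) counts integers in [1, n] coprime to n. Using the multiplicative formula phi(n) = n * prod_{p | n} (1 - 1/p):
92 = 2^2 * 23, so
phi(92) = 92 * (1 - 1/2) * (1 - 1/23) = 44.

44


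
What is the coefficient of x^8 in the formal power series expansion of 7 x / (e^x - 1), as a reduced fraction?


The exponential generating function for Bernoulli numbers is
x / (e^x - 1) = sum_{k>=0} B_k x^k / k!.
So the coefficient of x^8 in 7 x / (e^x - 1) is 7 B_8 / 8!.
Computing: B_8 = -1/30, 8! = 40320, giving
7 * -1/30 / 40320 = -1/172800.

-1/172800


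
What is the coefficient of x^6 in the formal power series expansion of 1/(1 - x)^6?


The expansion 1/(1 - x)^r = sum_{k>=0} C(k + r - 1, r - 1) x^k follows from the multiset / negative-binomial theorem (or from repeated differentiation of the geometric series).
For r = 6 and k = 6:
C(11, 5) = 39916800 / (120 * 720) = 462.

462


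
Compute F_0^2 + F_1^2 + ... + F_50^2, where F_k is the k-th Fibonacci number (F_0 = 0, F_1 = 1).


There is a standard identity sum_{k=0}^{N} F_k^2 = F_N * F_{N+1} (proved inductively from the telescoping relation F_k^2 = F_k F_{k+1} - F_{k-1} F_k). Then
sum_{k=0}^{50} F_k^2 = F_50 F_51 - F_0 F_0.
Computing: F_50 = 12586269025, F_51 = 20365011074.
Sum = 12586269025 * 20365011074 = 256319508074468182850.

256319508074468182850


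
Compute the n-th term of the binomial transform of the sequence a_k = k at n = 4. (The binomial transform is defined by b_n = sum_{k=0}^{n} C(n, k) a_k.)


With a_k = k, b_n = sum_{k=0}^{n} C(n, k) k. Using k * C(n, k) = n * C(n-1, k-1) gives b_n = n * sum_{k>=1} C(n-1, k-1) = n * 2^(n-1).
For n = 4: 4 * 2^3 = 4 * 8 = 32.

32


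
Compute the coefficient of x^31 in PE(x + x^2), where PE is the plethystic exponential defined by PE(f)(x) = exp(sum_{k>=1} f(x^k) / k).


With f(x) = x + x^2, the exponent is sum_{k>=1} (x^k + x^(2k)) / k = -ln(1 - x) - ln(1 - x^2). Exponentiating:
PE(x + x^2) = 1 / ((1 - x)(1 - x^2)).
This is the generating function for partitions of n into parts of size 1 or 2. The number of 2's can be any j in 0..15, and the rest are 1's, so
[x^31] = floor(31/2) + 1 = 16.

16


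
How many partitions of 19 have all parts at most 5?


Using the generating function (1-x)^(-1)(1-x^2)^(-1)...(1-x^5)^(-1),
the coefficient of x^19 counts these restricted partitions.
Result = 164

164


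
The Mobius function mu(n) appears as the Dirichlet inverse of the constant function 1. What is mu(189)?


189 has a squared prime factor, so mu(189) = 0.
Factorization reveals a repeated prime.

0


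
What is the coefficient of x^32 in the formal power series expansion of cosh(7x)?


The Maclaurin series is cosh(t) = sum_{m>=0} t^(2m) / (2m)!, so substituting t = 7x, only even powers of x are nonzero, with coefficient of x^(2m) equal to 7^(2m) / (2m)!.
For x^32 the coefficient is 7^32/32! = 1104427674243920646305299201/263130836933693530167218012160000000 = 459986536544739960976801/109592185311825710190428160000000.

459986536544739960976801/109592185311825710190428160000000


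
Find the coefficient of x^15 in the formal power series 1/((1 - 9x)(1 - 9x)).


By partial fractions or Cauchy convolution:
The coefficient equals sum_{k=0}^{15} 9^k * 9^(15-k).
= 3294258113514384

3294258113514384


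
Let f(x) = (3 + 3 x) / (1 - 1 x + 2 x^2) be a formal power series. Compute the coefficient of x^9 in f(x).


Write f(x) = sum_{k>=0} a_k x^k. Multiplying both sides by 1 - 1 x + 2 x^2 gives
(1 - 1 x + 2 x^2) sum_{k>=0} a_k x^k = 3 + 3 x.
Matching coefficients:
 x^0: a_0 = 3
 x^1: a_1 - 1 a_0 = 3  =>  a_1 = 1*3 + 3 = 6
 x^k (k >= 2): a_k = 1 a_{k-1} - 2 a_{k-2}.
Iterating: a_2 = 0, a_3 = -12, a_4 = -12, a_5 = 12, a_6 = 36, a_7 = 12, a_8 = -60, a_9 = -84.
So the coefficient of x^9 is -84.

-84


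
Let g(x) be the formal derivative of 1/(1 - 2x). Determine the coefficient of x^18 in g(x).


Differentiate termwise: d/dx sum_{k>=0} 2^k x^k = sum_{k>=1} k 2^k x^(k-1) = sum_{j>=0} (j+1) 2^(j+1) x^j.
Equivalently, d/dx [1/(1 - 2x)] = 2/(1 - 2x)^2.
For j = 18: 19 * 2^19 = 19 * 524288 = 9961472.

9961472


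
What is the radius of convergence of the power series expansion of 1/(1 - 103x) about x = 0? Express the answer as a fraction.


Expanding 1/(1 - 103x) = sum_{k>=0} 103^k x^k, the series converges when |103x| < 1, i.e., |x| < 1/103.
So the radius of convergence is 1/103 = 1/103.

1/103


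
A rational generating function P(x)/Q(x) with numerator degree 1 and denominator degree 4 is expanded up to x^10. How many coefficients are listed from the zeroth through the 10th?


Expanding up to x^10 gives the coefficients for x^0, x^1, ..., x^10.
That is 10 + 1 = 11 coefficients in total.

11


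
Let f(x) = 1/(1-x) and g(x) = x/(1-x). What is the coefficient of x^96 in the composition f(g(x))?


First simplify the composition: f(g(x)) = 1/(1 - x/(1-x)) = (1-x)/((1-x) - x) = (1-x)/(1-2x).
Now extract the coefficient. Write (1-x)/(1-2x) = 1/(1-2x) - x/(1-2x).
The coefficient of x^n in 1/(1-2x) is 2^n, and in x/(1-2x) is 2^(n-1) (for n >= 1).
So the coefficient of x^96 is 2^96 - 2^95 = 79228162514264337593543950336 - 39614081257132168796771975168 = 39614081257132168796771975168.

39614081257132168796771975168


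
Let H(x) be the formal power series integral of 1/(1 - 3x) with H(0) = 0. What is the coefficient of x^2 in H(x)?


1/(1 - 3x) = sum_{k>=0} 3^k x^k. Integrating termwise with H(0) = 0:
H(x) = sum_{k>=0} 3^k x^(k+1) / (k+1) = sum_{m>=1} 3^(m-1) x^m / m.
For m = 2: 3^1/2 = 3/2 = 3/2.

3/2


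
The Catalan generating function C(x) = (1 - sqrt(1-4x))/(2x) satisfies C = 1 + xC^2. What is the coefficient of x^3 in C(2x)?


Substituting x -> 2x scales the n-th coefficient by 2^n, so [x^3] C(2x) = 2^3 * C_3.
C_3 = C(2*3, 3)/(4) = 20/4 = 5.
So 2^3 * 5 = 8 * 5 = 40.

40


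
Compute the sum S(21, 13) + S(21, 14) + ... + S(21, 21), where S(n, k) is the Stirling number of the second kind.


By definition, S(n, k) counts partitions of an n-set into exactly k nonempty blocks.
Computing row n = 21 for k = 13..21:
S(21, k): 1204909218331, 149304004500, 13087462580, 809944464, 34952799, 1023435, 19285, 210, 1
Sum = 1368146625605.

1368146625605


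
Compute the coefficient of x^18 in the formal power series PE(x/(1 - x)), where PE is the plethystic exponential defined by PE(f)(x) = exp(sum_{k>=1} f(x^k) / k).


For f(x) = x/(1 - x) we have
sum_{k>=1} f(x^k) / k = sum_{k>=1} (1/k) * x^k / (1 - x^k) = sum_{k, m >= 1} x^(k m) / k,
which after exponentiating simplifies to
PE(x/(1 - x)) = prod_{k>=1} 1 / (1 - x^k).
This is the generating function for the partition function p(n), so the coefficient of x^18 is p(18).
Computing p(18) by dynamic programming over parts 1, 2, ..., 18: p(18) = 385.

385


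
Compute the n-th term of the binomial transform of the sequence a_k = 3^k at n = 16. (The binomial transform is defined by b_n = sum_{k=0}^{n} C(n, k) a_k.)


With a_k = 3^k, b_n = sum_{k=0}^{n} C(n, k) 3^k = (1 + 3)^n by the binomial theorem.
For n = 16: (1 + 3)^16 = 4^16 = 4294967296.

4294967296


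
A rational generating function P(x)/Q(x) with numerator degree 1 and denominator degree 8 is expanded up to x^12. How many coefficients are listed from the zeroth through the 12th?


Expanding up to x^12 gives the coefficients for x^0, x^1, ..., x^12.
That is 12 + 1 = 13 coefficients in total.

13


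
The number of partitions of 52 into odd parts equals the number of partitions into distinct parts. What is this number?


Computing partitions of 52 into odd parts (1, 3, 5, ...):
Using the generating function prod_{k>=0} 1/(1-x^(2k+1)),
the count is 4582

4582


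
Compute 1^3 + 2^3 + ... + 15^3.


This power sum has a closed form given by Faulhaber's formula
sum_{k=1}^{m} k^p = (1 / (p + 1)) * sum_{j=0}^{p} C(p + 1, j) B_j m^(p + 1 - j),
but for small m direct computation is fastest:
1 + 8 + 27 + 64 + 125 + 216 + 343 + 512 + 729 + 1000 + 1331 + 1728 + 2197 + 2744 + 3375 = 14400.

14400


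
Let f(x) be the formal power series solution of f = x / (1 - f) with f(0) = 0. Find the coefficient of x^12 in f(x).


Apply Lagrange inversion: f = x * phi(f) with phi(t) = 1/(1 - t), so
[x^n] f = (1/n) [t^(n-1)] phi(t)^n = (1/n) [t^(n-1)] (1 - t)^(-n) = (1/n) C(2n - 2, n - 1) = C_{n-1}.
For n = 12: C_11 = C(22, 11) / 12 = 705432/12 = 58786 = 58786.

58786


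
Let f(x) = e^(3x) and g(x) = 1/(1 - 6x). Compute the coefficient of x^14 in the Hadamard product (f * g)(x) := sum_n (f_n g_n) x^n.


Expanding: f_k = 3^k/k! (from e^(3x)) and g_k = 6^k (from 1/(1 - 6x)). So the Hadamard coefficient (f * g)_k = 3^k 6^k / k! = (18)^k / k!.
For k = 14: 18^14/14! = 374813367582081024/87178291200 = 753145430616/175175.

753145430616/175175


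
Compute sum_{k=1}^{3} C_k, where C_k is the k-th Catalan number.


C_1 through C_3: 1, 2, 5
Sum = 1 + 2 + 5
= 8

8


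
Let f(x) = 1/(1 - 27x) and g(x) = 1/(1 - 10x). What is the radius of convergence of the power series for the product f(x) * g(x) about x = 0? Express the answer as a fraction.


The radius of 1/(1 - 27x) is 1/27 (nearest singularity at x = 1/27), and the radius of 1/(1 - 10x) is 1/10.
The product f(x)*g(x) = 1/((1 - 27x)(1 - 10x)) has singularities at both 1/27 and 1/10, so its radius of convergence is the distance to the nearest one:
min(1/27, 1/10) = 1/27.

1/27


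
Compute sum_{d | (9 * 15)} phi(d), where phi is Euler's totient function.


First, 9 * 15 = 135. One classical identity is sum_{d | n} phi(d) = n (each k in [1, n] has a unique gcd with n, and among the k's with gcd(k, n) = n/d there are phi(d) of them). So the sum equals 135. We also verify directly:
Divisors of 135: 1, 3, 5, 9, 15, 27, 45, 135.
phi values: 1, 2, 4, 6, 8, 18, 24, 72.
Sum = 135.

135


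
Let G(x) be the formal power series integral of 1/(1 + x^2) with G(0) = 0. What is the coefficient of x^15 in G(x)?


1/(1 + x^2) = sum_{j>=0} (-1)^j x^(2j). Integrating termwise with G(0) = 0:
G(x) = sum_{j>=0} (-1)^j x^(2j+1) / (2j+1) = arctan(x).
Only odd powers are nonzero. For x^15 write 15 = 2*7 + 1, giving
(-1)^7 / 15 = -1/15 = -1/15.

-1/15


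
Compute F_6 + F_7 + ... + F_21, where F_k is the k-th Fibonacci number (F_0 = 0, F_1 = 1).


Use the identity sum_{k=0}^{N} F_k = F_{N+2} - 1 (which follows from F_{k+2} - F_{k+1} = F_k). Then
sum_{k=6}^{21} F_k = (F_{23} - 1) - (F_{7} - 1) = F_{23} - F_{7}.
Computing: F_{23} = 28657, F_{7} = 13, so
Sum = 28657 - 13 = 28644.

28644


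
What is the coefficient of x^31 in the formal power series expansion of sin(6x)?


The Maclaurin series is sin(t) = sum_{k>=0} (-1)^k t^(2k+1) / (2k+1)!, so substituting t = 6x, only odd powers of x are nonzero, with coefficient of x^(2k+1) equal to (-1)^k 6^(2k+1) / (2k+1)!.
Write 31 = 2*15 + 1, giving the coefficient (-1)^15 * 6^31 / 31! = -1326443518324400147398656/8222838654177922817725562880000000 = -4132485216/25617946563506171875.

-4132485216/25617946563506171875


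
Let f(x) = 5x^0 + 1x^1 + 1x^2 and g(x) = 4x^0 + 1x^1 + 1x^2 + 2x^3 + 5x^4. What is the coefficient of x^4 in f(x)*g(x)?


Cauchy product at x^4:
5*5 + 1*2 + 1*1
= 28

28


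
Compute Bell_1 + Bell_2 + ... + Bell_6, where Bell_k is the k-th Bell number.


Recall Bell_k counts set partitions of a k-set (with Bell_0 = 1 by convention).
Bell_1 through Bell_6: 1, 2, 5, 15, 52, 203
Sum = 1 + 2 + 5 + 15 + 52 + 203 = 278.

278


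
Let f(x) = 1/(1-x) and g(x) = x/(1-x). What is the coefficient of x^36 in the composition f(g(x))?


First simplify the composition: f(g(x)) = 1/(1 - x/(1-x)) = (1-x)/((1-x) - x) = (1-x)/(1-2x).
Now extract the coefficient. Write (1-x)/(1-2x) = 1/(1-2x) - x/(1-2x).
The coefficient of x^n in 1/(1-2x) is 2^n, and in x/(1-2x) is 2^(n-1) (for n >= 1).
So the coefficient of x^36 is 2^36 - 2^35 = 68719476736 - 34359738368 = 34359738368.

34359738368


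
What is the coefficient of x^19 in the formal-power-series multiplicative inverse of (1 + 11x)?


The inverse is 1/(1 + 11x). Apply the geometric identity 1/(1 - y) = sum_{k>=0} y^k with y = -11x:
1/(1 + 11x) = sum_{k>=0} (-11)^k x^k.
So the coefficient of x^19 is (-11)^19 = -61159090448414546291.

-61159090448414546291


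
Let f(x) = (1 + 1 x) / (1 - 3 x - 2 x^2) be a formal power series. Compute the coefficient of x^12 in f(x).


Write f(x) = sum_{k>=0} a_k x^k. Multiplying both sides by 1 - 3 x - 2 x^2 gives
(1 - 3 x - 2 x^2) sum_{k>=0} a_k x^k = 1 + 1 x.
Matching coefficients:
 x^0: a_0 = 1
 x^1: a_1 - 3 a_0 = 1  =>  a_1 = 3*1 + 1 = 4
 x^k (k >= 2): a_k = 3 a_{k-1} + 2 a_{k-2}.
Iterating: a_2 = 14, a_3 = 50, a_4 = 178, a_5 = 634, a_6 = 2258, a_7 = 8042, a_8 = 28642, a_9 = 102010, a_10 = 363314, a_11 = 1293962, a_12 = 4608514.
So the coefficient of x^12 is 4608514.

4608514


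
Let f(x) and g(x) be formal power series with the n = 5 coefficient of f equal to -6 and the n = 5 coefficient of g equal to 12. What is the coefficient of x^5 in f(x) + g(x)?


Addition of formal power series is termwise.
The coefficient of x^5 in f + g = -6 + 12
= 6

6


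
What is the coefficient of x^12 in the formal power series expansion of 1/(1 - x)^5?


The expansion 1/(1 - x)^r = sum_{k>=0} C(k + r - 1, r - 1) x^k follows from the multiset / negative-binomial theorem (or from repeated differentiation of the geometric series).
For r = 5 and k = 12:
C(16, 4) = 20922789888000 / (24 * 479001600) = 1820.

1820


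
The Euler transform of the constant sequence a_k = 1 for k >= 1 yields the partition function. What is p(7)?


The Euler transform converts the sequence a_k = 1 into the number of integer partitions.
Using the recurrence or dynamic programming:
p(7) = 15

15


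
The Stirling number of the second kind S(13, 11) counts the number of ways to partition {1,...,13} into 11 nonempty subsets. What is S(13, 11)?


Using the explicit formula S(n,k) = (1/k!) sum_{j=0}^{k} (-1)^(k-j) C(k,j) j^n:
S(13, 11) = 2431
Equivalently, S(n,k) is n! times the coefficient of x^n in the EGF (e^x - 1)^k / k!.

2431


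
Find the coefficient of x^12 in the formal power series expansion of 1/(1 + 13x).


Write 1/(1 + c x) = 1/(1 - (-c) x) and apply the geometric-series identity
1/(1 - y) = sum_{k>=0} y^k to get 1/(1 + c x) = sum_{k>=0} (-c)^k x^k.
So the coefficient of x^k is (-c)^k = (-1)^k * c^k.
Here c = 13 and k = 12:
(-13)^12 = 1 * 23298085122481 = 23298085122481

23298085122481


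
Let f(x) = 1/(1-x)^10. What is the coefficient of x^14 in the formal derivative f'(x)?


Differentiate: d/dx [ 1/(1-x)^r ] = r / (1-x)^(r+1).
Here r = 10, so f'(x) = 10 / (1-x)^11.
The expansion of 1/(1-x)^(r+1) has coefficient of x^n equal to C(n+r, r).
So the coefficient of x^14 in f'(x) is
10 * C(24, 10) = 10 * 1961256 = 19612560

19612560


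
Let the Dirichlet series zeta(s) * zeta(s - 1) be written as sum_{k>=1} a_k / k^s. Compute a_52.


Convolution gives a_k = sum_{d | k} d * 1 = sum_{d | k} d = sigma(k), the sum of positive divisors of k.
For k = 52, the divisors are 1, 2, 4, 13, 26, 52, so
sigma(52) = 1 + 2 + 4 + 13 + 26 + 52 = 98.

98


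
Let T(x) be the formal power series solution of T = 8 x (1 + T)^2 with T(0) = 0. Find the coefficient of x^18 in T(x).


Apply the Lagrange inversion formula: if T = 8 x * phi(T) with phi(t) = (1 + t)^2, then [x^n] T = 8^n * (1/n) [t^(n-1)] phi(t)^n = 8^n * (1/n) [t^(n-1)] (1 + t)^(2n) = 8^n * (1/n) C(2n, n-1).
Using the identity C(2n, n-1) = C(2n, n) * n / (n+1), the unscaled factor equals C(2n, n) / (n+1) = C_n, the n-th Catalan number.
For n = 18: C_18 = C(36, 18) / 19 = 9075135300/19 = 477638700.
With the 8^18 = 18014398509481984 factor, the coefficient is 18014398509481984 * 477638700 = 8604373885350912511180800.

8604373885350912511180800


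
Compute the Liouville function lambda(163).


The Liouville function is lambda(k) = (-1)^Omega(k), where Omega(k) counts the prime factors of k with multiplicity.
Factoring: 163 = 163, so Omega(163) = 1.
lambda(163) = (-1)^1 = -1.

-1


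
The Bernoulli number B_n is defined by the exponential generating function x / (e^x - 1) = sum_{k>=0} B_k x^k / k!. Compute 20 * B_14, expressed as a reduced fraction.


Bernoulli numbers can also be computed recursively via B_0 = 1 and sum_{j=0}^{m} C(m+1, j) B_j = 0 for m >= 1. Odd-index Bernoulli numbers vanish for k >= 3.
Computing B_14 = 7/6, so 20 * B_14 = 20 * 7/6 = 70/3.

70/3


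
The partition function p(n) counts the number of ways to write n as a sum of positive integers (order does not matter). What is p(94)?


Using the generating function prod_{k>=1} 1/(1-x^k), we compute p(94).
By dynamic programming over parts 1 through 94:
p(94) = 92669720

92669720


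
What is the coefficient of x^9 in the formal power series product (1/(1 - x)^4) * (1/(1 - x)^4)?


Combine the factors: (1/(1 - x)^4) * (1/(1 - x)^4) = 1/(1 - x)^8.
Then use 1/(1 - x)^r = sum_{k>=0} C(k + r - 1, r - 1) x^k with r = 8 and k = 9:
C(16, 7) = 11440.

11440


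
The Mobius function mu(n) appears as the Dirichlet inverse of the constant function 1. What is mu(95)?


95 = 5 * 19 (all distinct primes).
mu(95) = (-1)^2 = 1

1


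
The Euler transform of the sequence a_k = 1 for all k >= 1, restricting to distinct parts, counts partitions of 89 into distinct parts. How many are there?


Partitions of 89 into distinct parts can be computed via generating function.
Product (1+x)(1+x^2)(1+x^3)...
The coefficient of x^89 = 173682

173682


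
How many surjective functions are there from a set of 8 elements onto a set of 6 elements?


By inclusion-exclusion on which target elements are missed, the number of surjections from an n-set onto a k-set is
surj(n, k) = sum_{j=0}^{k} (-1)^j C(k, j) (k - j)^n.
Equivalently surj(n, k) = k! * S(n, k), where S(n, k) is the Stirling number of the second kind.
For n = 8, k = 6:
S(8, 6) = 266, so
surj = 6! * 266 = 720 * 266 = 191520.

191520


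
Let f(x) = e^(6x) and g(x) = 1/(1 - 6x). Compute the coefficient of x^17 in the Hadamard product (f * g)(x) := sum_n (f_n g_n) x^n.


Expanding: f_k = 6^k/k! (from e^(6x)) and g_k = 6^k (from 1/(1 - 6x)). So the Hadamard coefficient (f * g)_k = 6^k 6^k / k! = (36)^k / k!.
For k = 17: 36^17/17! = 286511799958070431838109696/355687428096000 = 11994027762626592768/14889875.

11994027762626592768/14889875


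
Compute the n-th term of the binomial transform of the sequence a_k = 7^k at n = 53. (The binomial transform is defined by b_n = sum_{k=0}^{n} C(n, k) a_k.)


With a_k = 7^k, b_n = sum_{k=0}^{n} C(n, k) 7^k = (1 + 7)^n by the binomial theorem.
For n = 53: (1 + 7)^53 = 8^53 = 730750818665451459101842416358141509827966271488.

730750818665451459101842416358141509827966271488


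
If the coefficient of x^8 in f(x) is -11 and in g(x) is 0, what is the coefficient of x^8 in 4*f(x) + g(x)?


Scalar multiplication scales coefficients: 4 * -11 = -44.
Then add the g coefficient: -44 + 0
= -44

-44


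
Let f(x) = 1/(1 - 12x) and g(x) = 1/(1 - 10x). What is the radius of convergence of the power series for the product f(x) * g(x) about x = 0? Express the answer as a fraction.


The radius of 1/(1 - 12x) is 1/12 (nearest singularity at x = 1/12), and the radius of 1/(1 - 10x) is 1/10.
The product f(x)*g(x) = 1/((1 - 12x)(1 - 10x)) has singularities at both 1/12 and 1/10, so its radius of convergence is the distance to the nearest one:
min(1/12, 1/10) = 1/12.

1/12


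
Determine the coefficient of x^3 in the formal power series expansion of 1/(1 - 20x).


The geometric series identity gives 1/(1 - c x) = sum_{k>=0} c^k x^k, so the coefficient of x^k is c^k.
Here c = 20 and k = 3.
Computing: 20^3 = 8000

8000


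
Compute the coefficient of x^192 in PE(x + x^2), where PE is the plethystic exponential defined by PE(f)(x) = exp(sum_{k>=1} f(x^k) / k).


With f(x) = x + x^2, the exponent is sum_{k>=1} (x^k + x^(2k)) / k = -ln(1 - x) - ln(1 - x^2). Exponentiating:
PE(x + x^2) = 1 / ((1 - x)(1 - x^2)).
This is the generating function for partitions of n into parts of size 1 or 2. The number of 2's can be any j in 0..96, and the rest are 1's, so
[x^192] = floor(192/2) + 1 = 97.

97


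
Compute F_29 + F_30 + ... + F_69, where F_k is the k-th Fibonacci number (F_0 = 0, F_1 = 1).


Use the identity sum_{k=0}^{N} F_k = F_{N+2} - 1 (which follows from F_{k+2} - F_{k+1} = F_k). Then
sum_{k=29}^{69} F_k = (F_{71} - 1) - (F_{30} - 1) = F_{71} - F_{30}.
Computing: F_{71} = 308061521170129, F_{30} = 832040, so
Sum = 308061521170129 - 832040 = 308061520338089.

308061520338089


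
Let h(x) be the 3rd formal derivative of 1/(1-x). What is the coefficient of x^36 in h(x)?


Differentiating 3 times: d^3/dx^3 [1/(1-x)] = 3!/(1-x)^4.
The expansion 1/(1-x)^4 = sum_{k>=0} C(k+3, 3) x^k, so the coefficient of x^n in 3!/(1-x)^4 is 3! * C(n+3, 3).
For n = 36: 6 * C(39, 3) = 6 * 9139 = 54834

54834


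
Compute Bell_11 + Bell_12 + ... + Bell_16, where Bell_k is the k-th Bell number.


Recall Bell_k counts set partitions of a k-set (with Bell_0 = 1 by convention).
Bell_11 through Bell_16: 678570, 4213597, 27644437, 190899322, 1382958545, 10480142147
Sum = 678570 + 4213597 + 27644437 + 190899322 + 1382958545 + 10480142147 = 12086536618.

12086536618


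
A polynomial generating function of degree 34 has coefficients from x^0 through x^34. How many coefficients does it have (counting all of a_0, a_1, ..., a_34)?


A polynomial of degree 34 takes the form a_0 + a_1 x + ... + a_34 x^34.
The number of coefficients is 34 + 1 = 35.

35


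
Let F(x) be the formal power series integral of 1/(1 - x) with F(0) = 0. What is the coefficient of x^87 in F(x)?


1/(1 - x) = sum_{k>=0} x^k. Integrating termwise and using F(0) = 0 gives
F(x) = sum_{k>=0} x^(k+1) / (k+1) = sum_{m>=1} x^m / m = -ln(1 - x).
So the coefficient of x^87 is 1/87 = 1/87.

1/87


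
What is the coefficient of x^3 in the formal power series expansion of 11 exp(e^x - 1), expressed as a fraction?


exp(e^x - 1) is the exponential generating function for the Bell numbers Bell_k: exp(e^x - 1) = sum_{k>=0} Bell_k x^k / k!.
So the coefficient of x^3 in 11 exp(e^x - 1) is 11 Bell_3 / 3!.
Computing: Bell_3 = 5 and 3! = 6, giving
11 * 5/6 = 55/6.

55/6


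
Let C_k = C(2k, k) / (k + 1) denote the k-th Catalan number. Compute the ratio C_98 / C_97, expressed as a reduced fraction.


Using C_k = (2k)! / (k! (k+1)!), the ratio C_{k+1}/C_k simplifies to
C_{k+1}/C_k = [(2k+2)! / ((k+1)! (k+2)!)] * [k! (k+1)! / (2k)!]
 = (2k+2)(2k+1) / ((k+1)(k+2)) = 2(2k+1) / (k+2).
For k = 97: 2(2*97 + 1) / (97 + 2) = 390/99 = 130/33.

130/33


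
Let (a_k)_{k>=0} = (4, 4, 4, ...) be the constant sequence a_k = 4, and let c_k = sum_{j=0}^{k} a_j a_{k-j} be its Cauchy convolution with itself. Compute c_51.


Since a_j = 4 for all j >= 0, the convolution sum becomes
c_k = sum_{j=0}^{k} 4 * 4 = 16 * (k + 1).
Equivalently, the generating function of (a_k) is 4/(1 - x) and its square is 16/(1 - x)^2 = sum_{k>=0} 16(k + 1) x^k.
For k = 51: 16 * 52 = 832.

832


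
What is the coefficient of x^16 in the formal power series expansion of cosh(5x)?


The Maclaurin series is cosh(t) = sum_{m>=0} t^(2m) / (2m)!, so substituting t = 5x, only even powers of x are nonzero, with coefficient of x^(2m) equal to 5^(2m) / (2m)!.
For x^16 the coefficient is 5^16/16! = 152587890625/20922789888000 = 1220703125/167382319104.

1220703125/167382319104


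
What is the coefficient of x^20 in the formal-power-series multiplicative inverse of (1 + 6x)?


The inverse is 1/(1 + 6x). Apply the geometric identity 1/(1 - y) = sum_{k>=0} y^k with y = -6x:
1/(1 + 6x) = sum_{k>=0} (-6)^k x^k.
So the coefficient of x^20 is (-6)^20 = 3656158440062976.

3656158440062976


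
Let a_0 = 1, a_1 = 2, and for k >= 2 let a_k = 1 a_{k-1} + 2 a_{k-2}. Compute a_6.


Iterating the recurrence forward:
a_0 = 1
a_1 = 2
a_2 = 1*2 + 2*1 = 4
a_3 = 1*4 + 2*2 = 8
a_4 = 1*8 + 2*4 = 16
a_5 = 1*16 + 2*8 = 32
a_6 = 1*32 + 2*16 = 64
So a_6 = 64.

64


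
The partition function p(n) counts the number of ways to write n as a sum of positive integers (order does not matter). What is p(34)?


Using the generating function prod_{k>=1} 1/(1-x^k), we compute p(34).
By dynamic programming over parts 1 through 34:
p(34) = 12310

12310


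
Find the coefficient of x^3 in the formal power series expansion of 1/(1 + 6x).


Write 1/(1 + c x) = 1/(1 - (-c) x) and apply the geometric-series identity
1/(1 - y) = sum_{k>=0} y^k to get 1/(1 + c x) = sum_{k>=0} (-c)^k x^k.
So the coefficient of x^k is (-c)^k = (-1)^k * c^k.
Here c = 6 and k = 3:
(-6)^3 = -1 * 216 = -216

-216


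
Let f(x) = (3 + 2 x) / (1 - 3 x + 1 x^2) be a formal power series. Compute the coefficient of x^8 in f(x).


Write f(x) = sum_{k>=0} a_k x^k. Multiplying both sides by 1 - 3 x + 1 x^2 gives
(1 - 3 x + 1 x^2) sum_{k>=0} a_k x^k = 3 + 2 x.
Matching coefficients:
 x^0: a_0 = 3
 x^1: a_1 - 3 a_0 = 2  =>  a_1 = 3*3 + 2 = 11
 x^k (k >= 2): a_k = 3 a_{k-1} - 1 a_{k-2}.
Iterating: a_2 = 30, a_3 = 79, a_4 = 207, a_5 = 542, a_6 = 1419, a_7 = 3715, a_8 = 9726.
So the coefficient of x^8 is 9726.

9726


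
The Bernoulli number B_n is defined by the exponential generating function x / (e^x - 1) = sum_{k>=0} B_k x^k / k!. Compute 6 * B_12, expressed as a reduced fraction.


Bernoulli numbers can also be computed recursively via B_0 = 1 and sum_{j=0}^{m} C(m+1, j) B_j = 0 for m >= 1. Odd-index Bernoulli numbers vanish for k >= 3.
Computing B_12 = -691/2730, so 6 * B_12 = 6 * -691/2730 = -691/455.

-691/455


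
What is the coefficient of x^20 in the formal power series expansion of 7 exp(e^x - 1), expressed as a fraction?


exp(e^x - 1) is the exponential generating function for the Bell numbers Bell_k: exp(e^x - 1) = sum_{k>=0} Bell_k x^k / k!.
So the coefficient of x^20 in 7 exp(e^x - 1) is 7 Bell_20 / 20!.
Computing: Bell_20 = 51724158235372 and 20! = 2432902008176640000, giving
7 * 51724158235372/2432902008176640000 = 1847291365549/12412765347840000.

1847291365549/12412765347840000


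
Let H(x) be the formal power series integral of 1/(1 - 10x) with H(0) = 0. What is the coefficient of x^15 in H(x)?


1/(1 - 10x) = sum_{k>=0} 10^k x^k. Integrating termwise with H(0) = 0:
H(x) = sum_{k>=0} 10^k x^(k+1) / (k+1) = sum_{m>=1} 10^(m-1) x^m / m.
For m = 15: 10^14/15 = 100000000000000/15 = 20000000000000/3.

20000000000000/3


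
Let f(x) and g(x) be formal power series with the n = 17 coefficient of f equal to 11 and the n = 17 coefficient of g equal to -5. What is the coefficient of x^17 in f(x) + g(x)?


Addition of formal power series is termwise.
The coefficient of x^17 in f + g = 11 + -5
= 6

6


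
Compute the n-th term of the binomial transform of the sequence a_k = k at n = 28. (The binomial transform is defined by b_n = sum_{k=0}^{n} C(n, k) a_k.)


With a_k = k, b_n = sum_{k=0}^{n} C(n, k) k. Using k * C(n, k) = n * C(n-1, k-1) gives b_n = n * sum_{k>=1} C(n-1, k-1) = n * 2^(n-1).
For n = 28: 28 * 2^27 = 28 * 134217728 = 3758096384.

3758096384


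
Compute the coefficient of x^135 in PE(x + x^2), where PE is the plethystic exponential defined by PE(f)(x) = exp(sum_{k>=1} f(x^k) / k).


With f(x) = x + x^2, the exponent is sum_{k>=1} (x^k + x^(2k)) / k = -ln(1 - x) - ln(1 - x^2). Exponentiating:
PE(x + x^2) = 1 / ((1 - x)(1 - x^2)).
This is the generating function for partitions of n into parts of size 1 or 2. The number of 2's can be any j in 0..67, and the rest are 1's, so
[x^135] = floor(135/2) + 1 = 68.

68


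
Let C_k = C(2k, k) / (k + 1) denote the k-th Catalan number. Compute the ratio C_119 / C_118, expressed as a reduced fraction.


Using C_k = (2k)! / (k! (k+1)!), the ratio C_{k+1}/C_k simplifies to
C_{k+1}/C_k = [(2k+2)! / ((k+1)! (k+2)!)] * [k! (k+1)! / (2k)!]
 = (2k+2)(2k+1) / ((k+1)(k+2)) = 2(2k+1) / (k+2).
For k = 118: 2(2*118 + 1) / (118 + 2) = 474/120 = 79/20.

79/20


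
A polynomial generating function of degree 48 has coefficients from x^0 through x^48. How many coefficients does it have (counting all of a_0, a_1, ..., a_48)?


A polynomial of degree 48 takes the form a_0 + a_1 x + ... + a_48 x^48.
The number of coefficients is 48 + 1 = 49.

49


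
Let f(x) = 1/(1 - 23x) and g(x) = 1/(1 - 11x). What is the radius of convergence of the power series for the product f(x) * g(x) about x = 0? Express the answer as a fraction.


The radius of 1/(1 - 23x) is 1/23 (nearest singularity at x = 1/23), and the radius of 1/(1 - 11x) is 1/11.
The product f(x)*g(x) = 1/((1 - 23x)(1 - 11x)) has singularities at both 1/23 and 1/11, so its radius of convergence is the distance to the nearest one:
min(1/23, 1/11) = 1/23.

1/23


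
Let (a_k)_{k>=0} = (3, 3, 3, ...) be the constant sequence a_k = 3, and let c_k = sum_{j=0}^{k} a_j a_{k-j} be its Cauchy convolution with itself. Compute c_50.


Since a_j = 3 for all j >= 0, the convolution sum becomes
c_k = sum_{j=0}^{k} 3 * 3 = 9 * (k + 1).
Equivalently, the generating function of (a_k) is 3/(1 - x) and its square is 9/(1 - x)^2 = sum_{k>=0} 9(k + 1) x^k.
For k = 50: 9 * 51 = 459.

459


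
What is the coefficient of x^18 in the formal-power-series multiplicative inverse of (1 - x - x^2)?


Let the inverse be f(x) = sum_{k>=0} a_k x^k. From f(x) * (1 - x - x^2) = 1 and matching coefficients:
 x^0: a_0 = 1.
 x^1: a_1 - a_0 = 0, so a_1 = 1.
 x^k (k >= 2): a_k - a_{k-1} - a_{k-2} = 0, i.e. a_k = a_{k-1} + a_{k-2}.
This is the Fibonacci-type recurrence shifted so that a_0 = a_1 = 1.
Iterating: a_0=1, a_1=1, a_2=2, a_3=3, a_4=5, a_5=8, a_6=13, a_7=21, a_8=34, a_9=55, ...
a_18 = 4181.

4181
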